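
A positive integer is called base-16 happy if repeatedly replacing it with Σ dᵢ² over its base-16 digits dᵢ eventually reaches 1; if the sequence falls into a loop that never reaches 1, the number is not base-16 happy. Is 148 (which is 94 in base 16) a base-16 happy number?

not base-16 happy

148 = (9,4)_16 → 97
97 = (6,1)_16 → 37
37 = (2,5)_16 → 29
29 = (1,13)_16 → 170
170 = (10,10)_16 → 200
200 = (12,8)_16 → 208
208 = (13,0)_16 → 169
169 = (10,9)_16 → 181
181 = (11,5)_16 → 146
146 = (9,2)_16 → 85
85 = (5,5)_16 → 50
50 = (3,2)_16 → 13
13 = (13)_16 → 169  — 169 already seen; the sequence cycles without reaching 1.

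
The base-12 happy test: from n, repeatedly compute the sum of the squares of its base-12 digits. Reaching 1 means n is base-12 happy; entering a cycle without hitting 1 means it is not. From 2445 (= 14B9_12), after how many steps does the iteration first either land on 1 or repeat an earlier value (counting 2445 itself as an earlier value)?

10

2445 = (1,4,11,9)_12 → 219
219 = (1,6,3)_12 → 46
46 = (3,10)_12 → 109
109 = (9,1)_12 → 82
82 = (6,10)_12 → 136
136 = (11,4)_12 → 137
137 = (11,5)_12 → 146
146 = (1,0,2)_12 → 5
5 = (5)_12 → 25
25 = (2,1)_12 → 5  — 5 repeats.
That took 10 steps.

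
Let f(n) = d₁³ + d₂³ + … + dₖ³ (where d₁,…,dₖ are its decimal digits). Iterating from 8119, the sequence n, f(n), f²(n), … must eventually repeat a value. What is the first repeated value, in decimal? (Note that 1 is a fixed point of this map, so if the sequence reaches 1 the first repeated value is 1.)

8119 → 8³ + 1³ + 1³ + 9³ = 512 + 1 + 1 + 729 = 1243
1243 → 1³ + 2³ + 4³ + 3³ = 1 + 8 + 64 + 27 = 100
100 → 1³ + 0³ + 0³ = 1 + 0 + 0 = 1  — reached the fixed point 1.
1 → 1, so 1 is the first repeated value.

1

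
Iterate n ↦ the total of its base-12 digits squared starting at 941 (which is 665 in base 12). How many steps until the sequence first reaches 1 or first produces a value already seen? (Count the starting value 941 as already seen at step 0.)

5

941 = (6,6,5)_12 → 6² + 6² + 5² = 97
97 = (8,1)_12 → 8² + 1² = 65
65 = (5,5)_12 → 5² + 5² = 50
50 = (4,2)_12 → 4² + 2² = 20
20 = (1,8)_12 → 1² + 8² = 65  — 65 repeats.
That took 5 steps.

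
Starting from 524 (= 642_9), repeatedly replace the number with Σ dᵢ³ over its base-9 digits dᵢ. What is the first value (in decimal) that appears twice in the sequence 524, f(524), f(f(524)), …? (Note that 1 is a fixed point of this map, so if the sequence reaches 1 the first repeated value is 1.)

152

524 = (6,4,2)_9 → 6³ + 4³ + 2³ = 288
288 = (3,5,0)_9 → 3³ + 5³ + 0³ = 152
152 = (1,7,8)_9 → 1³ + 7³ + 8³ = 856
856 = (1,1,5,1)_9 → 1³ + 1³ + 5³ + 1³ = 128
128 = (1,5,2)_9 → 1³ + 5³ + 2³ = 134
134 = (1,5,8)_9 → 1³ + 5³ + 8³ = 638
638 = (7,7,8)_9 → 7³ + 7³ + 8³ = 1198
1198 = (1,5,7,1)_9 → 1³ + 5³ + 7³ + 1³ = 470
470 = (5,7,2)_9 → 5³ + 7³ + 2³ = 476
476 = (5,7,8)_9 → 5³ + 7³ + 8³ = 980
980 = (1,3,0,8)_9 → 1³ + 3³ + 0³ + 8³ = 540
540 = (6,6,0)_9 → 6³ + 6³ + 0³ = 432
432 = (5,3,0)_9 → 5³ + 3³ + 0³ = 152  — 152 already appeared earlier.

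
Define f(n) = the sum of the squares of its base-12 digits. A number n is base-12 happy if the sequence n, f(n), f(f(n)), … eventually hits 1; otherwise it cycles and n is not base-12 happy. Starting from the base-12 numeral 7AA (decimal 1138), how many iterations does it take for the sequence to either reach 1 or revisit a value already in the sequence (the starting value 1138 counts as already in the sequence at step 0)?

1138 = (7,10,10)_12 → 249
249 = (1,8,9)_12 → 146
146 = (1,0,2)_12 → 5
5 = (5)_12 → 25
25 = (2,1)_12 → 5  — 5 repeats.
That took 5 steps.

5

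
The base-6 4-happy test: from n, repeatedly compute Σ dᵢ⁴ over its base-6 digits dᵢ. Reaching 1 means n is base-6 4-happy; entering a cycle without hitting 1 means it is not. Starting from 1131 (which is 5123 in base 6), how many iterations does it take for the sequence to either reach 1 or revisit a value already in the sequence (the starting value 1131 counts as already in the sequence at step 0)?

1131 = (5,1,2,3)_6 → 5⁴ + 1⁴ + 2⁴ + 3⁴ = 723
723 = (3,2,0,3)_6 → 3⁴ + 2⁴ + 0⁴ + 3⁴ = 178
178 = (4,5,4)_6 → 4⁴ + 5⁴ + 4⁴ = 1137
1137 = (5,1,3,3)_6 → 5⁴ + 1⁴ + 3⁴ + 3⁴ = 788
788 = (3,3,5,2)_6 → 3⁴ + 3⁴ + 5⁴ + 2⁴ = 803
803 = (3,4,1,5)_6 → 3⁴ + 4⁴ + 1⁴ + 5⁴ = 963
963 = (4,2,4,3)_6 → 4⁴ + 2⁴ + 4⁴ + 3⁴ = 609
609 = (2,4,5,3)_6 → 2⁴ + 4⁴ + 5⁴ + 3⁴ = 978
978 = (4,3,1,0)_6 → 4⁴ + 3⁴ + 1⁴ + 0⁴ = 338
338 = (1,3,2,2)_6 → 1⁴ + 3⁴ + 2⁴ + 2⁴ = 114
114 = (3,1,0)_6 → 3⁴ + 1⁴ + 0⁴ = 82
82 = (2,1,4)_6 → 2⁴ + 1⁴ + 4⁴ = 273
273 = (1,1,3,3)_6 → 1⁴ + 1⁴ + 3⁴ + 3⁴ = 164
164 = (4,3,2)_6 → 4⁴ + 3⁴ + 2⁴ = 353
353 = (1,3,4,5)_6 → 1⁴ + 3⁴ + 4⁴ + 5⁴ = 963  — 963 repeats.
That took 15 steps.

15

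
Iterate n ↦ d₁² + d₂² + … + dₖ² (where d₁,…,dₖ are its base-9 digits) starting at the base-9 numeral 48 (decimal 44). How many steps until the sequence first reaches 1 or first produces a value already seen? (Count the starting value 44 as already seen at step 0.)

44 = (4,8)_9 → 4² + 8² = 16 + 64 = 80
80 = (8,8)_9 → 8² + 8² = 64 + 64 = 128
128 = (1,5,2)_9 → 1² + 5² + 2² = 1 + 25 + 4 = 30
30 = (3,3)_9 → 3² + 3² = 9 + 9 = 18
18 = (2,0)_9 → 2² + 0² = 4 + 0 = 4
4 = (4)_9 → 4² = 16
16 = (1,7)_9 → 1² + 7² = 1 + 49 = 50
50 = (5,5)_9 → 5² + 5² = 25 + 25 = 50  — 50 repeats.
That took 8 steps.

8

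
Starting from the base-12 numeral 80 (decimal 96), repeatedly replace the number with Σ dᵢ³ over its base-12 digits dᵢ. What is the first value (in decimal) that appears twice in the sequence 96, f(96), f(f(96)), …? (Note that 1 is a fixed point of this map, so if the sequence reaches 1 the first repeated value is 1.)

96 = (8,0)_12 → 8³ + 0³ = 512 + 0 = 512
512 = (3,6,8)_12 → 3³ + 6³ + 8³ = 27 + 216 + 512 = 755
755 = (5,2,11)_12 → 5³ + 2³ + 11³ = 125 + 8 + 1331 = 1464
1464 = (10,2,0)_12 → 10³ + 2³ + 0³ = 1000 + 8 + 0 = 1008
1008 = (7,0,0)_12 → 7³ + 0³ + 0³ = 343 + 0 + 0 = 343
343 = (2,4,7)_12 → 2³ + 4³ + 7³ = 8 + 64 + 343 = 415
415 = (2,10,7)_12 → 2³ + 10³ + 7³ = 8 + 1000 + 343 = 1351
1351 = (9,4,7)_12 → 9³ + 4³ + 7³ = 729 + 64 + 343 = 1136
1136 = (7,10,8)_12 → 7³ + 10³ + 8³ = 343 + 1000 + 512 = 1855
1855 = (1,0,10,7)_12 → 1³ + 0³ + 10³ + 7³ = 1 + 0 + 1000 + 343 = 1344
1344 = (9,4,0)_12 → 9³ + 4³ + 0³ = 729 + 64 + 0 = 793
793 = (5,6,1)_12 → 5³ + 6³ + 1³ = 125 + 216 + 1 = 342
342 = (2,4,6)_12 → 2³ + 4³ + 6³ = 8 + 64 + 216 = 288
288 = (2,0,0)_12 → 2³ + 0³ + 0³ = 8 + 0 + 0 = 8
8 = (8)_12 → 8³ = 512  — 512 already appeared earlier.

512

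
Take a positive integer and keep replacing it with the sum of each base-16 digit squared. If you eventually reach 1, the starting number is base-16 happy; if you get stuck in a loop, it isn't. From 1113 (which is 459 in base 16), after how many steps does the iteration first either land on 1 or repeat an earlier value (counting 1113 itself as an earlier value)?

8

1113 = (4,5,9)_16 → 4² + 5² + 9² = 16 + 25 + 81 = 122
122 = (7,10)_16 → 7² + 10² = 49 + 100 = 149
149 = (9,5)_16 → 9² + 5² = 81 + 25 = 106
106 = (6,10)_16 → 6² + 10² = 36 + 100 = 136
136 = (8,8)_16 → 8² + 8² = 64 + 64 = 128
128 = (8,0)_16 → 8² + 0² = 64 + 0 = 64
64 = (4,0)_16 → 4² + 0² = 16 + 0 = 16
16 = (1,0)_16 → 1² + 0² = 1 + 0 = 1  — reached 1.
That took 8 steps.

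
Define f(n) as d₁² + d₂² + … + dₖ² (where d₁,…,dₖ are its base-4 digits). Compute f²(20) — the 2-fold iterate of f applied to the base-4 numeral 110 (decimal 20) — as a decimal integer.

4

20 = (1,1,0)_4 → 1² + 1² + 0² = 1 + 1 + 0 = 2
2 = (2)_4 → 2² = 4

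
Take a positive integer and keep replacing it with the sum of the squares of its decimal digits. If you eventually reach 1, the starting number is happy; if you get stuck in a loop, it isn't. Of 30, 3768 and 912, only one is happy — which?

30: 30 → 9 → 81 → 65 → 61 → 37 → 58 → 89 → 145 → 42 → 20 → 4 → 16 → 37  — repeats 37 (not happy)
3768: 3768 → 158 → 90 → 81 → 65 → 61 → 37 → 58 → 89 → 145 → 42 → 20 → 4 → 16 → 37  — repeats 37 (not happy)
912: 912 → 86 → 100 → 1  — reaches 1 (happy)

912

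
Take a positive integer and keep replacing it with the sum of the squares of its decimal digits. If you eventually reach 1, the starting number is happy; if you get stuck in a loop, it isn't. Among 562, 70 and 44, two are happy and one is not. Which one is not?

562

562: 562 → 65 → 61 → 37 → 58 → 89 → 145 → 42 → 20 → 4 → 16 → 37  — repeats 37 (not happy)
70: 70 → 49 → 97 → 130 → 10 → 1  — reaches 1 (happy)
44: 44 → 32 → 13 → 10 → 1  — reaches 1 (happy)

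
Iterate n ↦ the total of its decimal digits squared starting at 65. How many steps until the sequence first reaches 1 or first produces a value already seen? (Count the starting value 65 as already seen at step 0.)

10

65 → 6² + 5² = 36 + 25 = 61
61 → 6² + 1² = 36 + 1 = 37
37 → 3² + 7² = 9 + 49 = 58
58 → 5² + 8² = 25 + 64 = 89
89 → 8² + 9² = 64 + 81 = 145
145 → 1² + 4² + 5² = 1 + 16 + 25 = 42
42 → 4² + 2² = 16 + 4 = 20
20 → 2² + 0² = 4 + 0 = 4
4 → 4² = 16
16 → 1² + 6² = 1 + 36 = 37  — 37 repeats.
That took 10 steps.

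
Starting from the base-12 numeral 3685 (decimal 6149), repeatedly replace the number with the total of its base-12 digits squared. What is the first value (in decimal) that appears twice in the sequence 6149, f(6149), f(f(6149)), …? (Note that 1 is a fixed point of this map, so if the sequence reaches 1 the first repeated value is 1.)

125

6149 = (3,6,8,5)_12 → 3² + 6² + 8² + 5² = 9 + 36 + 64 + 25 = 134
134 = (11,2)_12 → 11² + 2² = 121 + 4 = 125
125 = (10,5)_12 → 10² + 5² = 100 + 25 = 125  — 125 already appeared earlier.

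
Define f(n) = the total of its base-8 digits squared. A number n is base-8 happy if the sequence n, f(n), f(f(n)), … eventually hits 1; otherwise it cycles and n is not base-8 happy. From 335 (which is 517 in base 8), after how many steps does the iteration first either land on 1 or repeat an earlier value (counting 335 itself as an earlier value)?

6

335 = (5,1,7)_8 → 5² + 1² + 7² = 75
75 = (1,1,3)_8 → 1² + 1² + 3² = 11
11 = (1,3)_8 → 1² + 3² = 10
10 = (1,2)_8 → 1² + 2² = 5
5 = (5)_8 → 5² = 25
25 = (3,1)_8 → 3² + 1² = 10  — 10 repeats.
That took 6 steps.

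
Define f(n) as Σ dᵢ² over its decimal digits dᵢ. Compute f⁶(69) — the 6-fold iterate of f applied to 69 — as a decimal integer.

37

69 → 6² + 9² = 117
117 → 1² + 1² + 7² = 51
51 → 5² + 1² = 26
26 → 2² + 6² = 40
40 → 4² + 0² = 16
16 → 1² + 6² = 37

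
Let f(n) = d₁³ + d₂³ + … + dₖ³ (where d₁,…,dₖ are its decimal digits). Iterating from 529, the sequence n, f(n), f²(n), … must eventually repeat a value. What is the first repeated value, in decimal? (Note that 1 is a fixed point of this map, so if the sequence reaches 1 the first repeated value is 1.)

529 → 5³ + 2³ + 9³ = 125 + 8 + 729 = 862
862 → 8³ + 6³ + 2³ = 512 + 216 + 8 = 736
736 → 7³ + 3³ + 6³ = 343 + 27 + 216 = 586
586 → 5³ + 8³ + 6³ = 125 + 512 + 216 = 853
853 → 8³ + 5³ + 3³ = 512 + 125 + 27 = 664
664 → 6³ + 6³ + 4³ = 216 + 216 + 64 = 496
496 → 4³ + 9³ + 6³ = 64 + 729 + 216 = 1009
1009 → 1³ + 0³ + 0³ + 9³ = 1 + 0 + 0 + 729 = 730
730 → 7³ + 3³ + 0³ = 343 + 27 + 0 = 370
370 → 3³ + 7³ + 0³ = 27 + 343 + 0 = 370  — 370 already appeared earlier.

370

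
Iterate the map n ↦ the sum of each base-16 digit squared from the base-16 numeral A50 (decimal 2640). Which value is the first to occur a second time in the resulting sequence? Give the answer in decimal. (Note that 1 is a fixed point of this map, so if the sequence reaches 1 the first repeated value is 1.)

2640 = (10,5,0)_16 → 10² + 5² + 0² = 125
125 = (7,13)_16 → 7² + 13² = 218
218 = (13,10)_16 → 13² + 10² = 269
269 = (1,0,13)_16 → 1² + 0² + 13² = 170
170 = (10,10)_16 → 10² + 10² = 200
200 = (12,8)_16 → 12² + 8² = 208
208 = (13,0)_16 → 13² + 0² = 169
169 = (10,9)_16 → 10² + 9² = 181
181 = (11,5)_16 → 11² + 5² = 146
146 = (9,2)_16 → 9² + 2² = 85
85 = (5,5)_16 → 5² + 5² = 50
50 = (3,2)_16 → 3² + 2² = 13
13 = (13)_16 → 13² = 169  — 169 already appeared earlier.

169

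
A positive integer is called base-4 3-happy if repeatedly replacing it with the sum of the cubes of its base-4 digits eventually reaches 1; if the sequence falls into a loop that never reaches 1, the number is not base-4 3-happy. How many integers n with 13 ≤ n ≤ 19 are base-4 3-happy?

13: 13 → 28 → 28  — not base-4 3-happy
14: 14 → 35 → 35  — not base-4 3-happy
15: 15 → 54 → 36 → 9 → 9  — not base-4 3-happy
16: 16 → 1  — base-4 3-happy
17: 17 → 2 → 8 → 8  — not base-4 3-happy
18: 18 → 9 → 9  — not base-4 3-happy
19: 19 → 28 → 28  — not base-4 3-happy
base-4 3-happy: 16

1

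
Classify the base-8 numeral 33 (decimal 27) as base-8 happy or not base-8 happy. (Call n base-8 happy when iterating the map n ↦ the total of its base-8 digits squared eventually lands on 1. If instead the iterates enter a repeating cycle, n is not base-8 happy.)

27 = (3,3)_8 → 3² + 3² = 9 + 9 = 18
18 = (2,2)_8 → 2² + 2² = 4 + 4 = 8
8 = (1,0)_8 → 1² + 0² = 1 + 0 = 1  — reached 1.

base-8 happy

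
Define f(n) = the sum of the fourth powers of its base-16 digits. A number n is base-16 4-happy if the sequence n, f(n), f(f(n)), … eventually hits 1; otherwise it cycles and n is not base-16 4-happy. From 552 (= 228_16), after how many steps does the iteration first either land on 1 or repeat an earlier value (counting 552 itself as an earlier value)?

552 = (2,2,8)_16 → 2⁴ + 2⁴ + 8⁴ = 4128
4128 = (1,0,2,0)_16 → 1⁴ + 0⁴ + 2⁴ + 0⁴ = 17
17 = (1,1)_16 → 1⁴ + 1⁴ = 2
2 = (2)_16 → 2⁴ = 16
16 = (1,0)_16 → 1⁴ + 0⁴ = 1  — reached 1.
That took 5 steps.

5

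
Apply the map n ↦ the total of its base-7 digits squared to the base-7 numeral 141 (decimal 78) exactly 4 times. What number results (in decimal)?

50

78 = (1,4,1)_7 → 1² + 4² + 1² = 1 + 16 + 1 = 18
18 = (2,4)_7 → 2² + 4² = 4 + 16 = 20
20 = (2,6)_7 → 2² + 6² = 4 + 36 = 40
40 = (5,5)_7 → 5² + 5² = 25 + 25 = 50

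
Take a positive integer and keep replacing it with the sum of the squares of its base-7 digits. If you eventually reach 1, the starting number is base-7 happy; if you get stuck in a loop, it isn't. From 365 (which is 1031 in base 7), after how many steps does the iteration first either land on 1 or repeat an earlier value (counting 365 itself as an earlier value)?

365 = (1,0,3,1)_7 → 1² + 0² + 3² + 1² = 1 + 0 + 9 + 1 = 11
11 = (1,4)_7 → 1² + 4² = 1 + 16 = 17
17 = (2,3)_7 → 2² + 3² = 4 + 9 = 13
13 = (1,6)_7 → 1² + 6² = 1 + 36 = 37
37 = (5,2)_7 → 5² + 2² = 25 + 4 = 29
29 = (4,1)_7 → 4² + 1² = 16 + 1 = 17  — 17 repeats.
That took 6 steps.

6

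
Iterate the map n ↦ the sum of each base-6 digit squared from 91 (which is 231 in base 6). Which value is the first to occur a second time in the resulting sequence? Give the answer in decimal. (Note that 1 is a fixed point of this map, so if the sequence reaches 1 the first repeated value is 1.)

5

91 = (2,3,1)_6 → 2² + 3² + 1² = 14
14 = (2,2)_6 → 2² + 2² = 8
8 = (1,2)_6 → 1² + 2² = 5
5 = (5)_6 → 5² = 25
25 = (4,1)_6 → 4² + 1² = 17
17 = (2,5)_6 → 2² + 5² = 29
29 = (4,5)_6 → 4² + 5² = 41
41 = (1,0,5)_6 → 1² + 0² + 5² = 26
26 = (4,2)_6 → 4² + 2² = 20
20 = (3,2)_6 → 3² + 2² = 13
13 = (2,1)_6 → 2² + 1² = 5  — 5 already appeared earlier.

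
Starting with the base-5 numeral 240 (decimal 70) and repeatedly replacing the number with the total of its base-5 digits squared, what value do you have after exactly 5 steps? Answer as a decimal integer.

16

70 = (2,4,0)_5 → 2² + 4² + 0² = 4 + 16 + 0 = 20
20 = (4,0)_5 → 4² + 0² = 16 + 0 = 16
16 = (3,1)_5 → 3² + 1² = 9 + 1 = 10
10 = (2,0)_5 → 2² + 0² = 4 + 0 = 4
4 = (4)_5 → 4² = 16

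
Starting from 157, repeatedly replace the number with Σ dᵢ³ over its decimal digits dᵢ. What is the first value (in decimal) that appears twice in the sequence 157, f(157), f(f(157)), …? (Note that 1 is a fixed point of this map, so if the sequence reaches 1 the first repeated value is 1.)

370

157 → 1³ + 5³ + 7³ = 1 + 125 + 343 = 469
469 → 4³ + 6³ + 9³ = 64 + 216 + 729 = 1009
1009 → 1³ + 0³ + 0³ + 9³ = 1 + 0 + 0 + 729 = 730
730 → 7³ + 3³ + 0³ = 343 + 27 + 0 = 370
370 → 3³ + 7³ + 0³ = 27 + 343 + 0 = 370  — 370 already appeared earlier.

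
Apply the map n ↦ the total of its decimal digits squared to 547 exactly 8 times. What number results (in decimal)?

547 → 90
90 → 81
81 → 65
65 → 61
61 → 37
37 → 58
58 → 89
89 → 145

145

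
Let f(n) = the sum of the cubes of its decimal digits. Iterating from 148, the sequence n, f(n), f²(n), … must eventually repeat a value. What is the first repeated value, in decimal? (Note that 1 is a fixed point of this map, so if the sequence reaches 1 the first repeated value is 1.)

370

148 → 1³ + 4³ + 8³ = 577
577 → 5³ + 7³ + 7³ = 811
811 → 8³ + 1³ + 1³ = 514
514 → 5³ + 1³ + 4³ = 190
190 → 1³ + 9³ + 0³ = 730
730 → 7³ + 3³ + 0³ = 370
370 → 3³ + 7³ + 0³ = 370  — 370 already appeared earlier.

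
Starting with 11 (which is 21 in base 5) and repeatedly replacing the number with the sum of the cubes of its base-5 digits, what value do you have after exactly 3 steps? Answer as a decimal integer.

11 = (2,1)_5 → 2³ + 1³ = 8 + 1 = 9
9 = (1,4)_5 → 1³ + 4³ = 1 + 64 = 65
65 = (2,3,0)_5 → 2³ + 3³ + 0³ = 8 + 27 + 0 = 35

35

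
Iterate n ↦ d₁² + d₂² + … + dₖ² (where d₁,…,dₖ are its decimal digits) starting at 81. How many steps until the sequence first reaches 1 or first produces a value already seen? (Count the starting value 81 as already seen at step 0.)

11

81 → 65
65 → 61
61 → 37
37 → 58
58 → 89
89 → 145
145 → 42
42 → 20
20 → 4
4 → 16
16 → 37  — 37 repeats.
That took 11 steps.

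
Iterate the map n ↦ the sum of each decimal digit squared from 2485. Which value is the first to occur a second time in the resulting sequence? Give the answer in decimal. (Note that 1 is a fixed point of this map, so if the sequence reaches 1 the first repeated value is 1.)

1

2485 → 2² + 4² + 8² + 5² = 4 + 16 + 64 + 25 = 109
109 → 1² + 0² + 9² = 1 + 0 + 81 = 82
82 → 8² + 2² = 64 + 4 = 68
68 → 6² + 8² = 36 + 64 = 100
100 → 1² + 0² + 0² = 1 + 0 + 0 = 1  — reached the fixed point 1.
1 → 1, so 1 is the first repeated value.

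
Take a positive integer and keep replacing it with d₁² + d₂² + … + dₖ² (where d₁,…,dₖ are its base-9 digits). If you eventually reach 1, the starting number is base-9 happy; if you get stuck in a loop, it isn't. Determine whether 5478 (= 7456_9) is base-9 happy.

not base-9 happy

5478 = (7,4,5,6)_9 → 126
126 = (1,5,0)_9 → 26
26 = (2,8)_9 → 68
68 = (7,5)_9 → 74
74 = (8,2)_9 → 68  — 68 already seen; the sequence cycles without reaching 1.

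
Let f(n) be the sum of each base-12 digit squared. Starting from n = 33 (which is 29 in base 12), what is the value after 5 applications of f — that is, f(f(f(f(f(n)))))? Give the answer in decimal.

50

33 = (2,9)_12 → 2² + 9² = 85
85 = (7,1)_12 → 7² + 1² = 50
50 = (4,2)_12 → 4² + 2² = 20
20 = (1,8)_12 → 1² + 8² = 65
65 = (5,5)_12 → 5² + 5² = 50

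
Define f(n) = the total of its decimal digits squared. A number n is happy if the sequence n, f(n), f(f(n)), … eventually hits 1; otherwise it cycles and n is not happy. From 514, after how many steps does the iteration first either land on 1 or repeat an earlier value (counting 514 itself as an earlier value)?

514 → 42
42 → 20
20 → 4
4 → 16
16 → 37
37 → 58
58 → 89
89 → 145
145 → 42  — 42 repeats.
That took 9 steps.

9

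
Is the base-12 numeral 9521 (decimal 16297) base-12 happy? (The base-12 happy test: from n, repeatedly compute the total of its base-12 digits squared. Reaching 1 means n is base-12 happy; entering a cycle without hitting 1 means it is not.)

16297 = (9,5,2,1)_12 → 9² + 5² + 2² + 1² = 111
111 = (9,3)_12 → 9² + 3² = 90
90 = (7,6)_12 → 7² + 6² = 85
85 = (7,1)_12 → 7² + 1² = 50
50 = (4,2)_12 → 4² + 2² = 20
20 = (1,8)_12 → 1² + 8² = 65
65 = (5,5)_12 → 5² + 5² = 50  — 50 already seen; the sequence cycles without reaching 1.

not base-12 happy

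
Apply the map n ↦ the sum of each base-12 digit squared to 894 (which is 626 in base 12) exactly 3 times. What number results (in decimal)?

894 = (6,2,6)_12 → 6² + 2² + 6² = 36 + 4 + 36 = 76
76 = (6,4)_12 → 6² + 4² = 36 + 16 = 52
52 = (4,4)_12 → 4² + 4² = 16 + 16 = 32

32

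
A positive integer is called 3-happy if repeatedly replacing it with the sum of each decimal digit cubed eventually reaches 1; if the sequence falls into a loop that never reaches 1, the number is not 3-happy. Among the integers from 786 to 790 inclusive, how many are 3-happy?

786: 786 → 1071 → 345 → 216 → 225 → 141 → 66 → 432 → 99 → 1458 → 702 → 351 → 153 → 153  (repeats 153)
787: 787 → 1198 → 1243 → 100 → 1  (reaches 1)
788: 788 → 1367 → 587 → 980 → 1241 → 74 → 407 → 407  (repeats 407)
789: 789 → 1584 → 702 → 351 → 153 → 153  (repeats 153)
790: 790 → 1072 → 352 → 160 → 217 → 352  (repeats 352)
3-happy: 787

1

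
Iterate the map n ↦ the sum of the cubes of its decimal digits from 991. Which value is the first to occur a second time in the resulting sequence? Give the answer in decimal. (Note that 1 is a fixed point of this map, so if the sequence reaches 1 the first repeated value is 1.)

1459

991 → 9³ + 9³ + 1³ = 729 + 729 + 1 = 1459
1459 → 1³ + 4³ + 5³ + 9³ = 1 + 64 + 125 + 729 = 919
919 → 9³ + 1³ + 9³ = 729 + 1 + 729 = 1459  — 1459 already appeared earlier.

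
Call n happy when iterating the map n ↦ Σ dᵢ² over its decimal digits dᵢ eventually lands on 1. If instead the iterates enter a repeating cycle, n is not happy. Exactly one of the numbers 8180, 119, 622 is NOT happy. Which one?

8180: 8180 → 129 → 86 → 100 → 1  — reaches 1 (happy)
119: 119 → 83 → 73 → 58 → 89 → 145 → 42 → 20 → 4 → 16 → 37 → 58  — repeats 58 (not happy)
622: 622 → 44 → 32 → 13 → 10 → 1  — reaches 1 (happy)

119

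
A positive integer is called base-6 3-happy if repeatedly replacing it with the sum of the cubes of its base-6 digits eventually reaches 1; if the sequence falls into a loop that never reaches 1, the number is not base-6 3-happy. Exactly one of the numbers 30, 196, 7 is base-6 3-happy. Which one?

30: 30 → 125 → 160 → 136 → 155 → 190 → 190  — repeats 190 (not base-6 3-happy)
196: 196 → 197 → 258 → 3 → 27 → 91 → 36 → 1  — reaches 1 (base-6 3-happy)
7: 7 → 2 → 8 → 9 → 28 → 128 → 62 → 73 → 9  — repeats 9 (not base-6 3-happy)

196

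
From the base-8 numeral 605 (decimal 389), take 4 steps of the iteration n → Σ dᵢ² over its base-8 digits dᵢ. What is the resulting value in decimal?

36

389 = (6,0,5)_8 → 6² + 0² + 5² = 36 + 0 + 25 = 61
61 = (7,5)_8 → 7² + 5² = 49 + 25 = 74
74 = (1,1,2)_8 → 1² + 1² + 2² = 1 + 1 + 4 = 6
6 = (6)_8 → 6² = 36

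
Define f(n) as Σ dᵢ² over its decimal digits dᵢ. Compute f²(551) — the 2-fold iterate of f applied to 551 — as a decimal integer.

551 → 5² + 5² + 1² = 25 + 25 + 1 = 51
51 → 5² + 1² = 25 + 1 = 26

26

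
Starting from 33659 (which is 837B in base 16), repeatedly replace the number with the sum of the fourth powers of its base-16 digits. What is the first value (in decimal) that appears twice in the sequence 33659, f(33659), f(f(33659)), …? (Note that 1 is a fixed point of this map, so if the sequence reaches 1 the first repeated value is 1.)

33659 = (8,3,7,11)_16 → 8⁴ + 3⁴ + 7⁴ + 11⁴ = 4096 + 81 + 2401 + 14641 = 21219
21219 = (5,2,14,3)_16 → 5⁴ + 2⁴ + 14⁴ + 3⁴ = 625 + 16 + 38416 + 81 = 39138
39138 = (9,8,14,2)_16 → 9⁴ + 8⁴ + 14⁴ + 2⁴ = 6561 + 4096 + 38416 + 16 = 49089
49089 = (11,15,12,1)_16 → 11⁴ + 15⁴ + 12⁴ + 1⁴ = 14641 + 50625 + 20736 + 1 = 86003
86003 = (1,4,15,15,3)_16 → 1⁴ + 4⁴ + 15⁴ + 15⁴ + 3⁴ = 1 + 256 + 50625 + 50625 + 81 = 101588
101588 = (1,8,12,13,4)_16 → 1⁴ + 8⁴ + 12⁴ + 13⁴ + 4⁴ = 1 + 4096 + 20736 + 28561 + 256 = 53650
53650 = (13,1,9,2)_16 → 13⁴ + 1⁴ + 9⁴ + 2⁴ = 28561 + 1 + 6561 + 16 = 35139
35139 = (8,9,4,3)_16 → 8⁴ + 9⁴ + 4⁴ + 3⁴ = 4096 + 6561 + 256 + 81 = 10994
10994 = (2,10,15,2)_16 → 2⁴ + 10⁴ + 15⁴ + 2⁴ = 16 + 10000 + 50625 + 16 = 60657
60657 = (14,12,15,1)_16 → 14⁴ + 12⁴ + 15⁴ + 1⁴ = 38416 + 20736 + 50625 + 1 = 109778
109778 = (1,10,12,13,2)_16 → 1⁴ + 10⁴ + 12⁴ + 13⁴ + 2⁴ = 1 + 10000 + 20736 + 28561 + 16 = 59314
59314 = (14,7,11,2)_16 → 14⁴ + 7⁴ + 11⁴ + 2⁴ = 38416 + 2401 + 14641 + 16 = 55474
55474 = (13,8,11,2)_16 → 13⁴ + 8⁴ + 11⁴ + 2⁴ = 28561 + 4096 + 14641 + 16 = 47314
47314 = (11,8,13,2)_16 → 11⁴ + 8⁴ + 13⁴ + 2⁴ = 14641 + 4096 + 28561 + 16 = 47314  — 47314 already appeared earlier.

47314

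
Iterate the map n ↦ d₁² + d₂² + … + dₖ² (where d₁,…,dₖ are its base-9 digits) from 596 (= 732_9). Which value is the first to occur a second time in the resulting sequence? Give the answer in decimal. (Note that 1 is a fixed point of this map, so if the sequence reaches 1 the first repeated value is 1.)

50

596 = (7,3,2)_9 → 7² + 3² + 2² = 49 + 9 + 4 = 62
62 = (6,8)_9 → 6² + 8² = 36 + 64 = 100
100 = (1,2,1)_9 → 1² + 2² + 1² = 1 + 4 + 1 = 6
6 = (6)_9 → 6² = 36
36 = (4,0)_9 → 4² + 0² = 16 + 0 = 16
16 = (1,7)_9 → 1² + 7² = 1 + 49 = 50
50 = (5,5)_9 → 5² + 5² = 25 + 25 = 50  — 50 already appeared earlier.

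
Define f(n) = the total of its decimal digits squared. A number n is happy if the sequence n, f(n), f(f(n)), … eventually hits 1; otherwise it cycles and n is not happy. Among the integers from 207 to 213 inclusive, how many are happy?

1

207: 207 → 53 → 34 → 25 → 29 → 85 → 89 → 145 → 42 → 20 → 4 → 16 → 37 → 58 → 89  — not happy
208: 208 → 68 → 100 → 1  — happy
209: 209 → 85 → 89 → 145 → 42 → 20 → 4 → 16 → 37 → 58 → 89  — not happy
210: 210 → 5 → 25 → 29 → 85 → 89 → 145 → 42 → 20 → 4 → 16 → 37 → 58 → 89  — not happy
211: 211 → 6 → 36 → 45 → 41 → 17 → 50 → 25 → 29 → 85 → 89 → 145 → 42 → 20 → 4 → 16 → 37 → 58 → 89  — not happy
212: 212 → 9 → 81 → 65 → 61 → 37 → 58 → 89 → 145 → 42 → 20 → 4 → 16 → 37  — not happy
213: 213 → 14 → 17 → 50 → 25 → 29 → 85 → 89 → 145 → 42 → 20 → 4 → 16 → 37 → 58 → 89  — not happy
happy: 208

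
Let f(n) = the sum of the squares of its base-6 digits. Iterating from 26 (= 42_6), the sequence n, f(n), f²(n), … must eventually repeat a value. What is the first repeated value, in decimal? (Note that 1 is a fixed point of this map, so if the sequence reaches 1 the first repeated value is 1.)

26 = (4,2)_6 → 4² + 2² = 16 + 4 = 20
20 = (3,2)_6 → 3² + 2² = 9 + 4 = 13
13 = (2,1)_6 → 2² + 1² = 4 + 1 = 5
5 = (5)_6 → 5² = 25
25 = (4,1)_6 → 4² + 1² = 16 + 1 = 17
17 = (2,5)_6 → 2² + 5² = 4 + 25 = 29
29 = (4,5)_6 → 4² + 5² = 16 + 25 = 41
41 = (1,0,5)_6 → 1² + 0² + 5² = 1 + 0 + 25 = 26  — 26 already appeared earlier.

26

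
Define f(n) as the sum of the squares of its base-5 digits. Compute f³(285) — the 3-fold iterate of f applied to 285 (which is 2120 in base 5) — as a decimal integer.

285 = (2,1,2,0)_5 → 2² + 1² + 2² + 0² = 9
9 = (1,4)_5 → 1² + 4² = 17
17 = (3,2)_5 → 3² + 2² = 13

13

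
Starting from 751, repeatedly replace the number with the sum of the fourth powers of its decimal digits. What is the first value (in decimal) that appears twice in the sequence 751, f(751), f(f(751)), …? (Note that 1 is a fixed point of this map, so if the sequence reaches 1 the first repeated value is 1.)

751 → 7⁴ + 5⁴ + 1⁴ = 2401 + 625 + 1 = 3027
3027 → 3⁴ + 0⁴ + 2⁴ + 7⁴ = 81 + 0 + 16 + 2401 = 2498
2498 → 2⁴ + 4⁴ + 9⁴ + 8⁴ = 16 + 256 + 6561 + 4096 = 10929
10929 → 1⁴ + 0⁴ + 9⁴ + 2⁴ + 9⁴ = 1 + 0 + 6561 + 16 + 6561 = 13139
13139 → 1⁴ + 3⁴ + 1⁴ + 3⁴ + 9⁴ = 1 + 81 + 1 + 81 + 6561 = 6725
6725 → 6⁴ + 7⁴ + 2⁴ + 5⁴ = 1296 + 2401 + 16 + 625 = 4338
4338 → 4⁴ + 3⁴ + 3⁴ + 8⁴ = 256 + 81 + 81 + 4096 = 4514
4514 → 4⁴ + 5⁴ + 1⁴ + 4⁴ = 256 + 625 + 1 + 256 = 1138
1138 → 1⁴ + 1⁴ + 3⁴ + 8⁴ = 1 + 1 + 81 + 4096 = 4179
4179 → 4⁴ + 1⁴ + 7⁴ + 9⁴ = 256 + 1 + 2401 + 6561 = 9219
9219 → 9⁴ + 2⁴ + 1⁴ + 9⁴ = 6561 + 16 + 1 + 6561 = 13139  — 13139 already appeared earlier.

13139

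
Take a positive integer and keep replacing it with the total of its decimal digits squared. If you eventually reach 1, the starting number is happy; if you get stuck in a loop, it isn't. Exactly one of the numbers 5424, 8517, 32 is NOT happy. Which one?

5424: 5424 → 61 → 37 → 58 → 89 → 145 → 42 → 20 → 4 → 16 → 37  — repeats 37 (not happy)
8517: 8517 → 139 → 91 → 82 → 68 → 100 → 1  — reaches 1 (happy)
32: 32 → 13 → 10 → 1  — reaches 1 (happy)

5424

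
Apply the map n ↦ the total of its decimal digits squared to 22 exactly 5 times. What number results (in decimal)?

22 → 2² + 2² = 4 + 4 = 8
8 → 8² = 64
64 → 6² + 4² = 36 + 16 = 52
52 → 5² + 2² = 25 + 4 = 29
29 → 2² + 9² = 4 + 81 = 85

85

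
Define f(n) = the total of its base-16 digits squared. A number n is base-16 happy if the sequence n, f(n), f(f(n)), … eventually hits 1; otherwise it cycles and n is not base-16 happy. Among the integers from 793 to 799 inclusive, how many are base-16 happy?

793: 793 → 91 → 146 → 85 → 50 → 13 → 169 → 181 → 146  (repeats 146)
794: 794 → 110 → 232 → 260 → 17 → 2 → 4 → 16 → 1  (reaches 1)
795: 795 → 131 → 73 → 97 → 37 → 29 → 170 → 200 → 208 → 169 → 181 → 146 → 85 → 50 → 13 → 169  (repeats 169)
796: 796 → 154 → 181 → 146 → 85 → 50 → 13 → 169 → 181  (repeats 181)
797: 797 → 179 → 130 → 68 → 32 → 4 → 16 → 1  (reaches 1)
798: 798 → 206 → 340 → 42 → 104 → 100 → 52 → 25 → 82 → 29 → 170 → 200 → 208 → 169 → 181 → 146 → 85 → 50 → 13 → 169  (repeats 169)
799: 799 → 235 → 317 → 179 → 130 → 68 → 32 → 4 → 16 → 1  (reaches 1)
base-16 happy: 794, 797, 799

3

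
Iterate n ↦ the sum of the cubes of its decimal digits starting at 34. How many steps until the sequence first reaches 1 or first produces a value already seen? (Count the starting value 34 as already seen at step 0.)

4

34 → 3³ + 4³ = 27 + 64 = 91
91 → 9³ + 1³ = 729 + 1 = 730
730 → 7³ + 3³ + 0³ = 343 + 27 + 0 = 370
370 → 3³ + 7³ + 0³ = 27 + 343 + 0 = 370  — 370 repeats.
That took 4 steps.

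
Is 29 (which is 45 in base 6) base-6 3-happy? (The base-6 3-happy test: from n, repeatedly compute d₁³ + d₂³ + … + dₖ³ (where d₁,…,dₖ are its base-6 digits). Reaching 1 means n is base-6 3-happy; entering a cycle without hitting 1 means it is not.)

29 = (4,5)_6 → 4³ + 5³ = 189
189 = (5,1,3)_6 → 5³ + 1³ + 3³ = 153
153 = (4,1,3)_6 → 4³ + 1³ + 3³ = 92
92 = (2,3,2)_6 → 2³ + 3³ + 2³ = 43
43 = (1,1,1)_6 → 1³ + 1³ + 1³ = 3
3 = (3)_6 → 3³ = 27
27 = (4,3)_6 → 4³ + 3³ = 91
91 = (2,3,1)_6 → 2³ + 3³ + 1³ = 36
36 = (1,0,0)_6 → 1³ + 0³ + 0³ = 1  — reached 1.

base-6 3-happy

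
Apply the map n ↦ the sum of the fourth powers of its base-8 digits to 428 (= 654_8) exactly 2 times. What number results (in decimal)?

428 = (6,5,4)_8 → 6⁴ + 5⁴ + 4⁴ = 2177
2177 = (4,2,0,1)_8 → 4⁴ + 2⁴ + 0⁴ + 1⁴ = 273

273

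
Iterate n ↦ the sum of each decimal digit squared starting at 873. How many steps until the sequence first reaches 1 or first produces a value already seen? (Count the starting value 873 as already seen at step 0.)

873 → 8² + 7² + 3² = 64 + 49 + 9 = 122
122 → 1² + 2² + 2² = 1 + 4 + 4 = 9
9 → 9² = 81
81 → 8² + 1² = 64 + 1 = 65
65 → 6² + 5² = 36 + 25 = 61
61 → 6² + 1² = 36 + 1 = 37
37 → 3² + 7² = 9 + 49 = 58
58 → 5² + 8² = 25 + 64 = 89
89 → 8² + 9² = 64 + 81 = 145
145 → 1² + 4² + 5² = 1 + 16 + 25 = 42
42 → 4² + 2² = 16 + 4 = 20
20 → 2² + 0² = 4 + 0 = 4
4 → 4² = 16
16 → 1² + 6² = 1 + 36 = 37  — 37 repeats.
That took 14 steps.

14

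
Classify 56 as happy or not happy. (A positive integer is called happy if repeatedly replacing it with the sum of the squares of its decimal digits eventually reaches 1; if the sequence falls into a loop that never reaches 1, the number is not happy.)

not happy

56 → 5² + 6² = 61
61 → 6² + 1² = 37
37 → 3² + 7² = 58
58 → 5² + 8² = 89
89 → 8² + 9² = 145
145 → 1² + 4² + 5² = 42
42 → 4² + 2² = 20
20 → 2² + 0² = 4
4 → 4² = 16
16 → 1² + 6² = 37  — 37 already seen; the sequence cycles without reaching 1.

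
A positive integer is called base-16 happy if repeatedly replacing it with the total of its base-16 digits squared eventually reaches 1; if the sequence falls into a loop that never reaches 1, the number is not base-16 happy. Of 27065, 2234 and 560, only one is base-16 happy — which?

27065

27065: 27065 → 319 → 235 → 317 → 179 → 130 → 68 → 32 → 4 → 16 → 1  — reaches 1 (base-16 happy)
2234: 2234 → 285 → 171 → 221 → 338 → 30 → 197 → 169 → 181 → 146 → 85 → 50 → 13 → 169  — repeats 169 (not base-16 happy)
560: 560 → 13 → 169 → 181 → 146 → 85 → 50 → 13  — repeats 13 (not base-16 happy)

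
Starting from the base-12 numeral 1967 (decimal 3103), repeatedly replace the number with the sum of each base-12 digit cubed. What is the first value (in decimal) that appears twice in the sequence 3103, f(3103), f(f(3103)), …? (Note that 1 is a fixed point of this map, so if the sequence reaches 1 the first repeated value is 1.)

3103 = (1,9,6,7)_12 → 1³ + 9³ + 6³ + 7³ = 1 + 729 + 216 + 343 = 1289
1289 = (8,11,5)_12 → 8³ + 11³ + 5³ = 512 + 1331 + 125 = 1968
1968 = (1,1,8,0)_12 → 1³ + 1³ + 8³ + 0³ = 1 + 1 + 512 + 0 = 514
514 = (3,6,10)_12 → 3³ + 6³ + 10³ = 27 + 216 + 1000 = 1243
1243 = (8,7,7)_12 → 8³ + 7³ + 7³ = 512 + 343 + 343 = 1198
1198 = (8,3,10)_12 → 8³ + 3³ + 10³ = 512 + 27 + 1000 = 1539
1539 = (10,8,3)_12 → 10³ + 8³ + 3³ = 1000 + 512 + 27 = 1539  — 1539 already appeared earlier.

1539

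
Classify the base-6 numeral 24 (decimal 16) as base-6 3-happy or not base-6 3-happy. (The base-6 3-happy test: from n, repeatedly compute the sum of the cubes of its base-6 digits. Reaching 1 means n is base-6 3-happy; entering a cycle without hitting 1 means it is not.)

16 = (2,4)_6 → 2³ + 4³ = 72
72 = (2,0,0)_6 → 2³ + 0³ + 0³ = 8
8 = (1,2)_6 → 1³ + 2³ = 9
9 = (1,3)_6 → 1³ + 3³ = 28
28 = (4,4)_6 → 4³ + 4³ = 128
128 = (3,3,2)_6 → 3³ + 3³ + 2³ = 62
62 = (1,4,2)_6 → 1³ + 4³ + 2³ = 73
73 = (2,0,1)_6 → 2³ + 0³ + 1³ = 9  — 9 already seen; the sequence cycles without reaching 1.

not base-6 3-happy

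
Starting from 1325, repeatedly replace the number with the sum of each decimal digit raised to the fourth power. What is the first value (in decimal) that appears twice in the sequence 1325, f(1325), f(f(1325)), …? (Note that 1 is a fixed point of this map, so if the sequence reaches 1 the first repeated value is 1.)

1325 → 1⁴ + 3⁴ + 2⁴ + 5⁴ = 723
723 → 7⁴ + 2⁴ + 3⁴ = 2498
2498 → 2⁴ + 4⁴ + 9⁴ + 8⁴ = 10929
10929 → 1⁴ + 0⁴ + 9⁴ + 2⁴ + 9⁴ = 13139
13139 → 1⁴ + 3⁴ + 1⁴ + 3⁴ + 9⁴ = 6725
6725 → 6⁴ + 7⁴ + 2⁴ + 5⁴ = 4338
4338 → 4⁴ + 3⁴ + 3⁴ + 8⁴ = 4514
4514 → 4⁴ + 5⁴ + 1⁴ + 4⁴ = 1138
1138 → 1⁴ + 1⁴ + 3⁴ + 8⁴ = 4179
4179 → 4⁴ + 1⁴ + 7⁴ + 9⁴ = 9219
9219 → 9⁴ + 2⁴ + 1⁴ + 9⁴ = 13139  — 13139 already appeared earlier.

13139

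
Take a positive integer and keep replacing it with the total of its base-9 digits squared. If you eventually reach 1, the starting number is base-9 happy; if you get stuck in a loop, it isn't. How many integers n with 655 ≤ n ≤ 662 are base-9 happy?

655: 655 → 113 → 35 → 73 → 65 → 53 → 89 → 65  (repeats 65)
656: 656 → 128 → 30 → 18 → 4 → 16 → 50 → 50  (repeats 50)
657: 657 → 65 → 53 → 89 → 65  (repeats 65)
658: 658 → 66 → 58 → 52 → 74 → 68 → 74  (repeats 74)
659: 659 → 69 → 85 → 17 → 65 → 53 → 89 → 65  (repeats 65)
660: 660 → 74 → 68 → 74  (repeats 74)
661: 661 → 81 → 1  (reaches 1)
662: 662 → 90 → 2 → 4 → 16 → 50 → 50  (repeats 50)
base-9 happy: 661

1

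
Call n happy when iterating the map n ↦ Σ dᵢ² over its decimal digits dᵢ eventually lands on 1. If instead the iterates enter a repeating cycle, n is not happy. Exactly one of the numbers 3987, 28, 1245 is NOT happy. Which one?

3987: 3987 → 203 → 13 → 10 → 1  — reaches 1 (happy)
28: 28 → 68 → 100 → 1  — reaches 1 (happy)
1245: 1245 → 46 → 52 → 29 → 85 → 89 → 145 → 42 → 20 → 4 → 16 → 37 → 58 → 89  — repeats 89 (not happy)

1245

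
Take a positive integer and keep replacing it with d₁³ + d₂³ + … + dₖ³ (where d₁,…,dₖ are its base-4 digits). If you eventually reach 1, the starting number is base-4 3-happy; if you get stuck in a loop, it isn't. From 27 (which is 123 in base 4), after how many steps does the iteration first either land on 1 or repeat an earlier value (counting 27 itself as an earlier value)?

3

27 = (1,2,3)_4 → 36
36 = (2,1,0)_4 → 9
9 = (2,1)_4 → 9  — 9 repeats.
That took 3 steps.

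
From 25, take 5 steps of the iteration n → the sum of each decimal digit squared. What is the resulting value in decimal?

25 → 29
29 → 85
85 → 89
89 → 145
145 → 42

42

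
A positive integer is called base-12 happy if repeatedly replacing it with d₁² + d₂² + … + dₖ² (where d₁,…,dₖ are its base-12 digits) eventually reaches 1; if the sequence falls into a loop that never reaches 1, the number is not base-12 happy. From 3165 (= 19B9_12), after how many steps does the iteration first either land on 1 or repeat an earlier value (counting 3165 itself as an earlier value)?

11

3165 = (1,9,11,9)_12 → 284
284 = (1,11,8)_12 → 186
186 = (1,3,6)_12 → 46
46 = (3,10)_12 → 109
109 = (9,1)_12 → 82
82 = (6,10)_12 → 136
136 = (11,4)_12 → 137
137 = (11,5)_12 → 146
146 = (1,0,2)_12 → 5
5 = (5)_12 → 25
25 = (2,1)_12 → 5  — 5 repeats.
That took 11 steps.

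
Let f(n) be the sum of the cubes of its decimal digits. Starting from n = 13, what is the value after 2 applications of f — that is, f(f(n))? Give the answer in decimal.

520

13 → 1³ + 3³ = 1 + 27 = 28
28 → 2³ + 8³ = 8 + 512 = 520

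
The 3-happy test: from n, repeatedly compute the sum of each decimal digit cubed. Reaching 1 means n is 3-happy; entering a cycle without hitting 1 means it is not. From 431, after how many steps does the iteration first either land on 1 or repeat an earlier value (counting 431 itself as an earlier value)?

5

431 → 92
92 → 737
737 → 713
713 → 371
371 → 371  — 371 repeats.
That took 5 steps.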